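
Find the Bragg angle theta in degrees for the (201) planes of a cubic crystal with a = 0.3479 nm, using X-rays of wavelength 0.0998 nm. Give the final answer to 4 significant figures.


d = a / sqrt(h^2+k^2+l^2)
d = 0.3479 / sqrt(5) = 0.155586 nm
lambda = 2*d*sin(theta)  =>  sin(theta) = lambda / (2*d)
sin(theta) = 0.0998 / (2 * 0.155586) = 0.320724
theta = 18.71 deg


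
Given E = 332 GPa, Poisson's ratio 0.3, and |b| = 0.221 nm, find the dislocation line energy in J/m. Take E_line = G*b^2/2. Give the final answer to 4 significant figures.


Step 1: G = E / (2*(1+nu))
G = 332 / (2*(1+0.3)) = 127.692 GPa = 1.27692e+11 Pa
Step 2: E_line = G*b^2/2
b = 0.221 nm = 2.21e-10 m
E_line = 0.5 * 1.27692e+11 * (2.21e-10)^2 = 3.118e-09 J/m


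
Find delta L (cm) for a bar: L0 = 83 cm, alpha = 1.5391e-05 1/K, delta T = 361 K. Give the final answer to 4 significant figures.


dL = L0 * alpha * dT
dL = 83 * 1.5391e-05 * 361
dL = 0.4612 cm


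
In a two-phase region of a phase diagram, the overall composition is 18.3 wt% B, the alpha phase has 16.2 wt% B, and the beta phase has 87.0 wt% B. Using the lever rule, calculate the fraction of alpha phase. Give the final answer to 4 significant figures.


f_alpha = (C_beta - C0) / (C_beta - C_alpha)
f_alpha = (87.0 - 18.3) / (87.0 - 16.2)
f_alpha = 0.9703


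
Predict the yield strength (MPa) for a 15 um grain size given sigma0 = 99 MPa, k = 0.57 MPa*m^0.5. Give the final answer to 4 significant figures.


sigma_y = sigma0 + k / sqrt(d)
d = 15 um = 1.5e-05 m
sigma_y = 99 + 0.57 / sqrt(1.5e-05)
sigma_y = 246.2 MPa


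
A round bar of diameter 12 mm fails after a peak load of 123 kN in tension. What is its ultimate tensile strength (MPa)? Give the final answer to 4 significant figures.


A0 = pi*(d/2)^2 = pi*(12/2)^2 = 113.097 mm^2
UTS = F_max / A0 = 123*1000 / 113.097
UTS = 1088 MPa


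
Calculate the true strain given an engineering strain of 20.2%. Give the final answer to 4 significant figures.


epsilon_true = ln(1 + epsilon_eng)
epsilon_true = ln(1 + 0.202)
epsilon_true = 0.184


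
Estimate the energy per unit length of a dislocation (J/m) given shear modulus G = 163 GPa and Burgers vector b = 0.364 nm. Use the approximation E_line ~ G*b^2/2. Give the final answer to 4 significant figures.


E = G*b^2/2
b = 0.364 nm = 3.64e-10 m
G = 163 GPa = 1.63e+11 Pa
E = 0.5 * 1.63e+11 * (3.64e-10)^2
E = 1.08e-08 J/m


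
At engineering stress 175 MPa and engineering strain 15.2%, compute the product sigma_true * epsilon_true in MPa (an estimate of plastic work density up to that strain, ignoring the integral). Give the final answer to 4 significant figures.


sigma_true = sigma_eng * (1 + epsilon_eng)
sigma_true = 175 * (1 + 0.152) = 201.6 MPa
epsilon_true = ln(1 + epsilon_eng)
epsilon_true = ln(1 + 0.152) = 0.1415
sigma_true * epsilon_true = 201.6 * 0.1415 = 28.53 MPa


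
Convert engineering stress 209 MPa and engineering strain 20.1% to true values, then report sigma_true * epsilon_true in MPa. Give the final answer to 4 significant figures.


sigma_true = sigma_eng * (1 + epsilon_eng)
sigma_true = 209 * (1 + 0.201) = 251.009 MPa
epsilon_true = ln(1 + epsilon_eng)
epsilon_true = ln(1 + 0.201) = 0.183155
sigma_true * epsilon_true = 251.009 * 0.183155 = 45.97 MPa


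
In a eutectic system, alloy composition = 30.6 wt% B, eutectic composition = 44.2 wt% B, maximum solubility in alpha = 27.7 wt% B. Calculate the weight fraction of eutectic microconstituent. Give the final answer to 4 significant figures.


f_primary = (C_e - C0) / (C_e - C_alpha_max)
f_primary = (44.2 - 30.6) / (44.2 - 27.7)
f_primary = 0.824242
f_eutectic = 1 - 0.824242 = 0.1758


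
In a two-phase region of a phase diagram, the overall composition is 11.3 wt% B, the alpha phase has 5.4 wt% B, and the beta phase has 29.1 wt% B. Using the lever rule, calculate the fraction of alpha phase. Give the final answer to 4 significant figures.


f_alpha = (C_beta - C0) / (C_beta - C_alpha)
f_alpha = (29.1 - 11.3) / (29.1 - 5.4)
f_alpha = 0.7511


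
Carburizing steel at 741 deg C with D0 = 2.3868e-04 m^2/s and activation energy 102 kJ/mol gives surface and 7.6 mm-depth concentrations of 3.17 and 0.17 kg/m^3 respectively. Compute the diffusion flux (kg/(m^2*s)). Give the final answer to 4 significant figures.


Step 1: D = D0 * exp(-Qd/(R*T))
T = 741 + 273.15 = 1014.15 K
D = 2.3868e-04 * exp(-102e3 / (8.314 * 1014.15)) = 1.33055e-09 m^2/s
Step 2: J = D * (C1 - C2) / dx
J = 1.33055e-09 * (3.17 - 0.17) / 7.6e-03
J = 5.252e-07 kg/(m^2*s)


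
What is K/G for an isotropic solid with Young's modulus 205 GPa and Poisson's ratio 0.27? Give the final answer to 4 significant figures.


G = E / (2*(1+nu))
G = 205 / (2*(1+0.27)) = 80.7087 GPa
K = E / (3*(1-2*nu))
K = 205 / (3*(1-2*0.27)) = 148.551 GPa
K/G = 148.551 / 80.7087 = 1.841


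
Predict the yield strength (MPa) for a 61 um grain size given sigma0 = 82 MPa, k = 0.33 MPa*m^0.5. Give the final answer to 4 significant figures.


sigma_y = sigma0 + k / sqrt(d)
d = 61 um = 6.1e-05 m
sigma_y = 82 + 0.33 / sqrt(6.1e-05)
sigma_y = 124.3 MPa


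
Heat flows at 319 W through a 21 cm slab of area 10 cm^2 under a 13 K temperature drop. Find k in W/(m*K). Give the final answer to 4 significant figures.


k = Q*L / (A*dT)
L = 0.21 m, A = 1e-03 m^2
k = 319 * 0.21 / (1e-03 * 13)
k = 5153 W/(m*K)


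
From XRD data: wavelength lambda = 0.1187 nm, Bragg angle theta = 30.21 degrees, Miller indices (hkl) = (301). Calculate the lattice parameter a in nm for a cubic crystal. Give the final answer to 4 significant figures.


d = lambda / (2*sin(theta))
d = 0.1187 / (2*sin(30.21 deg))
d = 0.117952 nm
a = d * sqrt(h^2+k^2+l^2) = 0.117952 * sqrt(10)
a = 0.373 nm


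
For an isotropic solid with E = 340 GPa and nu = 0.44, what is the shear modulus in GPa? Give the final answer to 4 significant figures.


G = E / (2*(1+nu))
G = 340 / (2*(1+0.44))
G = 118.1 GPa


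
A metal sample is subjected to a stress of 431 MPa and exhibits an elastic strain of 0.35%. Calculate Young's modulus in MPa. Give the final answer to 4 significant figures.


E = sigma / epsilon
epsilon = 0.35% = 3.5e-03
E = 431 / 3.5e-03
E = 123100 MPa


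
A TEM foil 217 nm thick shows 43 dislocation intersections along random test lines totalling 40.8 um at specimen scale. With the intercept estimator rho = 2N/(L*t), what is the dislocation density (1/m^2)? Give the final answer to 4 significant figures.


rho = 2N / (L * t)
L = 40.8 um = 4.08e-05 m, t = 217 nm = 2.17e-07 m
rho = 2 * 43 / (4.08e-05 * 2.17e-07)
rho = 9.714e+12 1/m^2


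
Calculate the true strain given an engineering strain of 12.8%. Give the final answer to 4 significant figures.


epsilon_true = ln(1 + epsilon_eng)
epsilon_true = ln(1 + 0.128)
epsilon_true = 0.1204


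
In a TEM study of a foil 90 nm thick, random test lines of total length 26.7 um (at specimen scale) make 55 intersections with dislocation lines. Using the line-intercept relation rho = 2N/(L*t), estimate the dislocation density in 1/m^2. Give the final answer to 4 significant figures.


rho = 2N / (L * t)
L = 26.7 um = 2.67e-05 m, t = 90 nm = 9e-08 m
rho = 2 * 55 / (2.67e-05 * 9e-08)
rho = 4.578e+13 1/m^2


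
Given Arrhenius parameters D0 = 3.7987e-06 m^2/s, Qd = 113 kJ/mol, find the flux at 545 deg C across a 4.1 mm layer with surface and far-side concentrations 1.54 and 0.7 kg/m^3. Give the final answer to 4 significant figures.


Step 1: D = D0 * exp(-Qd/(R*T))
T = 545 + 273.15 = 818.15 K
D = 3.7987e-06 * exp(-113e3 / (8.314 * 818.15)) = 2.31691e-13 m^2/s
Step 2: J = D * (C1 - C2) / dx
J = 2.31691e-13 * (1.54 - 0.7) / 4.1e-03
J = 4.747e-11 kg/(m^2*s)


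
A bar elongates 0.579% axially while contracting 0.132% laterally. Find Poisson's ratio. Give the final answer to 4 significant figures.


nu = -epsilon_lat / epsilon_axial
Lateral strain is contraction (negative), so using magnitudes:
nu = 0.132 / 0.579
nu = 0.228


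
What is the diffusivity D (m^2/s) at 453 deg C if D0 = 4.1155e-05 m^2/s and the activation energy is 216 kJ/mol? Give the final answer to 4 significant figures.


D = D0 * exp(-Qd / (R*T))
T = 726.15 K
D = 4.1155e-05 * exp(-216e3 / (8.314 * 726.15))
D = 1.192e-20 m^2/s


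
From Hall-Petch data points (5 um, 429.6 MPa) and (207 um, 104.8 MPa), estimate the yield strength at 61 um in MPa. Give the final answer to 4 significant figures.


sigma_y = sigma0 + k / sqrt(d)
1/sqrt(d1) = 1/sqrt(5e-06) = 447.214;  1/sqrt(d2) = 69.5048
k = (sigma1 - sigma2) / (1/sqrt(d1) - 1/sqrt(d2)) = (429.6 - 104.8) / (447.214 - 69.5048) = 0.859922 MPa*m^0.5
sigma0 = sigma1 - k/sqrt(d1) = 429.6 - 0.859922*447.214 = 45.0313 MPa
sigma_y(d3) = 45.0313 + 0.859922 / sqrt(6.1e-05) = 155.1 MPa


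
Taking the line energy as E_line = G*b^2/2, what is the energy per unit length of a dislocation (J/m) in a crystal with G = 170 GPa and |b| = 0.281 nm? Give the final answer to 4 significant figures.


E = G*b^2/2
b = 0.281 nm = 2.81e-10 m
G = 170 GPa = 1.7e+11 Pa
E = 0.5 * 1.7e+11 * (2.81e-10)^2
E = 6.712e-09 J/m


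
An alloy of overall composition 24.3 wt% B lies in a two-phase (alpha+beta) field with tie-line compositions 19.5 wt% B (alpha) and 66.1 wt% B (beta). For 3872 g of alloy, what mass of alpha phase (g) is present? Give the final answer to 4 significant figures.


f_alpha = (C_beta - C0) / (C_beta - C_alpha)
f_alpha = (66.1 - 24.3) / (66.1 - 19.5) = 0.896996
m_alpha = f_alpha * m_total = 0.896996 * 3872 = 3473 g


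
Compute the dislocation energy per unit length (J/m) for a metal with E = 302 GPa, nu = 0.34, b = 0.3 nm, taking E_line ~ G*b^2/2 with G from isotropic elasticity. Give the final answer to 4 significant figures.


Step 1: G = E / (2*(1+nu))
G = 302 / (2*(1+0.34)) = 112.687 GPa = 1.12687e+11 Pa
Step 2: E_line = G*b^2/2
b = 0.3 nm = 3e-10 m
E_line = 0.5 * 1.12687e+11 * (3e-10)^2 = 5.071e-09 J/m


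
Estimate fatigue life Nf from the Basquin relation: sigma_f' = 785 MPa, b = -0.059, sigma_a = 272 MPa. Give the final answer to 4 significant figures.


sigma_a = sigma_f' * (2*Nf)^b
2*Nf = (sigma_a / sigma_f')^(1/b)
2*Nf = (272 / 785)^(1/-0.059)
2*Nf = 6.33443e+07
Nf = 3.167e+07 cycles


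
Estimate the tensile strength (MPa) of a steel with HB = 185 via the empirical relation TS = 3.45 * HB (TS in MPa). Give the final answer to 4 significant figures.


TS (MPa) = 3.45 * HB
TS = 3.45 * 185
TS = 638.3 MPa


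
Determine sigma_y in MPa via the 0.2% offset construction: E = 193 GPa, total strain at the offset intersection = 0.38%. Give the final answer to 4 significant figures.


Offset strain = 0.002
Elastic strain at yield = total_strain - offset = 3.8e-03 - 0.002 = 1.8e-03
sigma_y = E * elastic_strain = 193000 * 1.8e-03
sigma_y = 347.4 MPa


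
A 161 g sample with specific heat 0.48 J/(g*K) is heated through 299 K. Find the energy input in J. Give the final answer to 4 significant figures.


Q = m * cp * dT
Q = 161 * 0.48 * 299
Q = 23110 J


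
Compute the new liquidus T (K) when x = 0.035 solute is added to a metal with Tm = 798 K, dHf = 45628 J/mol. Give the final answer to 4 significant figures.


dT = R*Tm^2*x / dHf
dT = 8.314 * 798^2 * 0.035 / 45628
dT = 4.06118 K
T_new = 798 - 4.06118 = 793.9 K


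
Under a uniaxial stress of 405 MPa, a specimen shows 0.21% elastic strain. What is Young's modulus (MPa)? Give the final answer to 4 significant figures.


E = sigma / epsilon
epsilon = 0.21% = 2.1e-03
E = 405 / 2.1e-03
E = 192900 MPa


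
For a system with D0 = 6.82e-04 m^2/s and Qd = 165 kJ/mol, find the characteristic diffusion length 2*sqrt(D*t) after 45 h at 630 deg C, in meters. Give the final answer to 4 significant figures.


Step 1: D = D0 * exp(-Qd/(R*T))
T = 903.15 K
D = 6.82e-04 * exp(-165e3 / (8.314 * 903.15)) = 1.95204e-13 m^2/s
Step 2: L = 2*sqrt(D*t)
t = 45 h = 162000 s
L = 2*sqrt(1.95204e-13 * 162000) = 3.557e-04 m


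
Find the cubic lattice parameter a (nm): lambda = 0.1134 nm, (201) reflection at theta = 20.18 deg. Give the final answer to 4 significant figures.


d = lambda / (2*sin(theta))
d = 0.1134 / (2*sin(20.18 deg))
d = 0.164362 nm
a = d * sqrt(h^2+k^2+l^2) = 0.164362 * sqrt(5)
a = 0.3675 nm


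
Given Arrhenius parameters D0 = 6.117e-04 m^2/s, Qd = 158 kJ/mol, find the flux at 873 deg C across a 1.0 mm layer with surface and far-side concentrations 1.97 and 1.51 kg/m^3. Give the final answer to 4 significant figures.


Step 1: D = D0 * exp(-Qd/(R*T))
T = 873 + 273.15 = 1146.15 K
D = 6.117e-04 * exp(-158e3 / (8.314 * 1146.15)) = 3.85111e-11 m^2/s
Step 2: J = D * (C1 - C2) / dx
J = 3.85111e-11 * (1.97 - 1.51) / 1e-03
J = 1.772e-08 kg/(m^2*s)


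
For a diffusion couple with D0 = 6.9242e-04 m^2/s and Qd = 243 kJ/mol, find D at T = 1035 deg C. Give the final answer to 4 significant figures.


D = D0 * exp(-Qd / (R*T))
T = 1308.15 K
D = 6.9242e-04 * exp(-243e3 / (8.314 * 1308.15))
D = 1.371e-13 m^2/s


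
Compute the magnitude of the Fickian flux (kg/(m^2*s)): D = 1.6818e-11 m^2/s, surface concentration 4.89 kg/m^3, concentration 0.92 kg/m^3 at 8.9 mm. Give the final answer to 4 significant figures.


J = -D * (dC/dx) = D * (C1 - C2) / dx
J = 1.6818e-11 * (4.89 - 0.92) / 8.9e-03
J = 7.502e-09 kg/(m^2*s)


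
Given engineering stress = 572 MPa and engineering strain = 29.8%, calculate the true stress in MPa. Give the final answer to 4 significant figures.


sigma_true = sigma_eng * (1 + epsilon_eng)
sigma_true = 572 * (1 + 0.298)
sigma_true = 742.5 MPa


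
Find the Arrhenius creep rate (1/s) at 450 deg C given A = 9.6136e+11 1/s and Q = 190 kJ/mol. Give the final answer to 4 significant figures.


rate = A * exp(-Q / (R*T))
T = 450 + 273.15 = 723.15 K
rate = 9.6136e+11 * exp(-190e3 / (8.314 * 723.15))
rate = 0.01813 1/s


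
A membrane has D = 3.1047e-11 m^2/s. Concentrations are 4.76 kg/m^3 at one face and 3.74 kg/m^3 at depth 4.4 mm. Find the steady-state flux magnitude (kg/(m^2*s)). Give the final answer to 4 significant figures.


J = -D * (dC/dx) = D * (C1 - C2) / dx
J = 3.1047e-11 * (4.76 - 3.74) / 4.4e-03
J = 7.197e-09 kg/(m^2*s)


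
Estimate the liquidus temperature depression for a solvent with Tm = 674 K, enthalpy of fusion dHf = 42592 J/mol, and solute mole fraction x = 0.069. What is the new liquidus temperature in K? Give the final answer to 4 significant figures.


dT = R*Tm^2*x / dHf
dT = 8.314 * 674^2 * 0.069 / 42592
dT = 6.11858 K
T_new = 674 - 6.11858 = 667.9 K


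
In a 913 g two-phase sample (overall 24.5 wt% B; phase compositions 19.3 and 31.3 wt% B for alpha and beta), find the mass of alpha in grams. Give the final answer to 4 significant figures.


f_alpha = (C_beta - C0) / (C_beta - C_alpha)
f_alpha = (31.3 - 24.5) / (31.3 - 19.3) = 0.566667
m_alpha = f_alpha * m_total = 0.566667 * 913 = 517.4 g


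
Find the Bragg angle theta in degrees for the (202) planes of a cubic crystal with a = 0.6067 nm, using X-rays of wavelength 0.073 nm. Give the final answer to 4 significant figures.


d = a / sqrt(h^2+k^2+l^2)
d = 0.6067 / sqrt(8) = 0.214501 nm
lambda = 2*d*sin(theta)  =>  sin(theta) = lambda / (2*d)
sin(theta) = 0.073 / (2 * 0.214501) = 0.170163
theta = 9.797 deg


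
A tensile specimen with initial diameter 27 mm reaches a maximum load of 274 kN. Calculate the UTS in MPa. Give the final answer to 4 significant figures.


A0 = pi*(d/2)^2 = pi*(27/2)^2 = 572.555 mm^2
UTS = F_max / A0 = 274*1000 / 572.555
UTS = 478.6 MPa


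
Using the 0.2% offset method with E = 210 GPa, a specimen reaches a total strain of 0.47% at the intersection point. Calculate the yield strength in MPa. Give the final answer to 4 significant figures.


Offset strain = 0.002
Elastic strain at yield = total_strain - offset = 4.7e-03 - 0.002 = 2.7e-03
sigma_y = E * elastic_strain = 210000 * 2.7e-03
sigma_y = 567 MPa


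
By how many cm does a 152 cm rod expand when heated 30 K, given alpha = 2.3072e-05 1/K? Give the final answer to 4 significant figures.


dL = L0 * alpha * dT
dL = 152 * 2.3072e-05 * 30
dL = 0.1052 cm


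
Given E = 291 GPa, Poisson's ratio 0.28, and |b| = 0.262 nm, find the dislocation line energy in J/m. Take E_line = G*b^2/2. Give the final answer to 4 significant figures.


Step 1: G = E / (2*(1+nu))
G = 291 / (2*(1+0.28)) = 113.672 GPa = 1.13672e+11 Pa
Step 2: E_line = G*b^2/2
b = 0.262 nm = 2.62e-10 m
E_line = 0.5 * 1.13672e+11 * (2.62e-10)^2 = 3.901e-09 J/m


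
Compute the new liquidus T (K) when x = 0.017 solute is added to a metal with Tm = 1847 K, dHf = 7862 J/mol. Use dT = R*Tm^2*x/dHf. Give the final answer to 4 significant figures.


dT = R*Tm^2*x / dHf
dT = 8.314 * 1847^2 * 0.017 / 7862
dT = 61.3281 K
T_new = 1847 - 61.3281 = 1786 K


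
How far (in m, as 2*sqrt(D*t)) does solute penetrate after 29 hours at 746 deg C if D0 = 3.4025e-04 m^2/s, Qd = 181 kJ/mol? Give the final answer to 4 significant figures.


Step 1: D = D0 * exp(-Qd/(R*T))
T = 1019.15 K
D = 3.4025e-04 * exp(-181e3 / (8.314 * 1019.15)) = 1.7974e-13 m^2/s
Step 2: L = 2*sqrt(D*t)
t = 29 h = 104400 s
L = 2*sqrt(1.7974e-13 * 104400) = 2.74e-04 m


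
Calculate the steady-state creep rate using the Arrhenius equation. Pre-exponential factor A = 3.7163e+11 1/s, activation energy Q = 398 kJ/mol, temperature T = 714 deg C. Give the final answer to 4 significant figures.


rate = A * exp(-Q / (R*T))
T = 714 + 273.15 = 987.15 K
rate = 3.7163e+11 * exp(-398e3 / (8.314 * 987.15))
rate = 3.231e-10 1/s


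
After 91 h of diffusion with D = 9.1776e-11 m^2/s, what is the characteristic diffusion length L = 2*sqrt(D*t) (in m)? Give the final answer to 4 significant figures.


t = 91 hr = 327600 s
Diffusion length = 2*sqrt(D*t)
= 2*sqrt(9.1776e-11 * 327600)
= 0.01097 m


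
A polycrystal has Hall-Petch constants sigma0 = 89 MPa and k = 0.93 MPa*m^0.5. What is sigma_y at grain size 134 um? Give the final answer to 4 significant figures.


sigma_y = sigma0 + k / sqrt(d)
d = 134 um = 1.34e-04 m
sigma_y = 89 + 0.93 / sqrt(1.34e-04)
sigma_y = 169.3 MPa


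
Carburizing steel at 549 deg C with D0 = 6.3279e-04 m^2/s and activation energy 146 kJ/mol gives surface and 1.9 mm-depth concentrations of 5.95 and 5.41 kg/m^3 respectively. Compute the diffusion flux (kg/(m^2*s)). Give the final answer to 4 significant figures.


Step 1: D = D0 * exp(-Qd/(R*T))
T = 549 + 273.15 = 822.15 K
D = 6.3279e-04 * exp(-146e3 / (8.314 * 822.15)) = 3.34913e-13 m^2/s
Step 2: J = D * (C1 - C2) / dx
J = 3.34913e-13 * (5.95 - 5.41) / 1.9e-03
J = 9.519e-11 kg/(m^2*s)


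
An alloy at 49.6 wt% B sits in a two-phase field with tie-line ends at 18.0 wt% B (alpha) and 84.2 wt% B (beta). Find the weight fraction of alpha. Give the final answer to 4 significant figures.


f_alpha = (C_beta - C0) / (C_beta - C_alpha)
f_alpha = (84.2 - 49.6) / (84.2 - 18.0)
f_alpha = 0.5227


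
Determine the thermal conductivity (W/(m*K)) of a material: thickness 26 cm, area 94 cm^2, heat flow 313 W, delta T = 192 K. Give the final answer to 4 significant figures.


k = Q*L / (A*dT)
L = 0.26 m, A = 9.4e-03 m^2
k = 313 * 0.26 / (9.4e-03 * 192)
k = 45.09 W/(m*K)


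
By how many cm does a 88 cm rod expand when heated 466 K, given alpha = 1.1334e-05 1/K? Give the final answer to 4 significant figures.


dL = L0 * alpha * dT
dL = 88 * 1.1334e-05 * 466
dL = 0.4648 cm


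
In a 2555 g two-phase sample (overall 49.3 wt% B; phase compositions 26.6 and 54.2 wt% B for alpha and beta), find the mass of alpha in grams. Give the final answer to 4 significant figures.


f_alpha = (C_beta - C0) / (C_beta - C_alpha)
f_alpha = (54.2 - 49.3) / (54.2 - 26.6) = 0.177536
m_alpha = f_alpha * m_total = 0.177536 * 2555 = 453.6 g


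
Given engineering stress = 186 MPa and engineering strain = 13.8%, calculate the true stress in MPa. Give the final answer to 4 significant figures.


sigma_true = sigma_eng * (1 + epsilon_eng)
sigma_true = 186 * (1 + 0.138)
sigma_true = 211.7 MPa


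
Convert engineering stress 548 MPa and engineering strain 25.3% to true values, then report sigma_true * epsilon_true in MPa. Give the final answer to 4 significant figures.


sigma_true = sigma_eng * (1 + epsilon_eng)
sigma_true = 548 * (1 + 0.253) = 686.644 MPa
epsilon_true = ln(1 + epsilon_eng)
epsilon_true = ln(1 + 0.253) = 0.225541
sigma_true * epsilon_true = 686.644 * 0.225541 = 154.9 MPa


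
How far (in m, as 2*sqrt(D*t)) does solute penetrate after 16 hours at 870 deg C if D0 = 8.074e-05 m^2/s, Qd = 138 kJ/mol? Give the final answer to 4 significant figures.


Step 1: D = D0 * exp(-Qd/(R*T))
T = 1143.15 K
D = 8.074e-05 * exp(-138e3 / (8.314 * 1143.15)) = 3.99157e-11 m^2/s
Step 2: L = 2*sqrt(D*t)
t = 16 h = 57600 s
L = 2*sqrt(3.99157e-11 * 57600) = 3.033e-03 m


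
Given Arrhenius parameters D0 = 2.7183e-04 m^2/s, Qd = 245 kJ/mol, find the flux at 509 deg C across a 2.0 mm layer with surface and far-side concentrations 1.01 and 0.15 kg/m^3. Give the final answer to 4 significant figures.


Step 1: D = D0 * exp(-Qd/(R*T))
T = 509 + 273.15 = 782.15 K
D = 2.7183e-04 * exp(-245e3 / (8.314 * 782.15)) = 1.1797e-20 m^2/s
Step 2: J = D * (C1 - C2) / dx
J = 1.1797e-20 * (1.01 - 0.15) / 2e-03
J = 5.073e-18 kg/(m^2*s)


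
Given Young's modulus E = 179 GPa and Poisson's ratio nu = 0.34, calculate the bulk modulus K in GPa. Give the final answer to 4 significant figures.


K = E / (3*(1-2*nu))
K = 179 / (3*(1-2*0.34))
K = 186.5 GPa


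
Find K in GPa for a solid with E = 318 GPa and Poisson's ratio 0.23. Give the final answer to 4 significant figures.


K = E / (3*(1-2*nu))
K = 318 / (3*(1-2*0.23))
K = 196.3 GPa


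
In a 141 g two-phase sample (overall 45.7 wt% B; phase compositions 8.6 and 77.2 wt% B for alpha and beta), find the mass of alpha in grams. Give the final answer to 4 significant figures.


f_alpha = (C_beta - C0) / (C_beta - C_alpha)
f_alpha = (77.2 - 45.7) / (77.2 - 8.6) = 0.459184
m_alpha = f_alpha * m_total = 0.459184 * 141 = 64.74 g


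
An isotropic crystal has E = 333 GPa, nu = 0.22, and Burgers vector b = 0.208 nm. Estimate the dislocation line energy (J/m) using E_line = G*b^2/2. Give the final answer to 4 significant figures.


Step 1: G = E / (2*(1+nu))
G = 333 / (2*(1+0.22)) = 136.475 GPa = 1.36475e+11 Pa
Step 2: E_line = G*b^2/2
b = 0.208 nm = 2.08e-10 m
E_line = 0.5 * 1.36475e+11 * (2.08e-10)^2 = 2.952e-09 J/m


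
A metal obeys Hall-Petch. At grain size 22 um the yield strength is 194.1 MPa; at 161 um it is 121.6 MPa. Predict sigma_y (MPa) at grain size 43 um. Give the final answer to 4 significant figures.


sigma_y = sigma0 + k / sqrt(d)
1/sqrt(d1) = 1/sqrt(2.2e-05) = 213.201;  1/sqrt(d2) = 78.811
k = (sigma1 - sigma2) / (1/sqrt(d1) - 1/sqrt(d2)) = (194.1 - 121.6) / (213.201 - 78.811) = 0.539476 MPa*m^0.5
sigma0 = sigma1 - k/sqrt(d1) = 194.1 - 0.539476*213.201 = 79.0833 MPa
sigma_y(d3) = 79.0833 + 0.539476 / sqrt(4.3e-05) = 161.4 MPa


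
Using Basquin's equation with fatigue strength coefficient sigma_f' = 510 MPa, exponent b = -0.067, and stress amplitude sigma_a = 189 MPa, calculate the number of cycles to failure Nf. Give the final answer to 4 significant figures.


sigma_a = sigma_f' * (2*Nf)^b
2*Nf = (sigma_a / sigma_f')^(1/b)
2*Nf = (189 / 510)^(1/-0.067)
2*Nf = 2.71928e+06
Nf = 1.36e+06 cycles


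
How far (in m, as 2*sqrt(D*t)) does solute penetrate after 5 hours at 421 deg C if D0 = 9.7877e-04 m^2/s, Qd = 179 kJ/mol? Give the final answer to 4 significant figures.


Step 1: D = D0 * exp(-Qd/(R*T))
T = 694.15 K
D = 9.7877e-04 * exp(-179e3 / (8.314 * 694.15)) = 3.31499e-17 m^2/s
Step 2: L = 2*sqrt(D*t)
t = 5 h = 18000 s
L = 2*sqrt(3.31499e-17 * 18000) = 1.545e-06 m


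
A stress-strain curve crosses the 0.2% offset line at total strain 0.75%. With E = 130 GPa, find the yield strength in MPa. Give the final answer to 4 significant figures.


Offset strain = 0.002
Elastic strain at yield = total_strain - offset = 7.5e-03 - 0.002 = 5.5e-03
sigma_y = E * elastic_strain = 130000 * 5.5e-03
sigma_y = 715 MPa


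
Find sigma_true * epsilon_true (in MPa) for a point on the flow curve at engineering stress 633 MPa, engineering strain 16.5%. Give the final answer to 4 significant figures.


sigma_true = sigma_eng * (1 + epsilon_eng)
sigma_true = 633 * (1 + 0.165) = 737.445 MPa
epsilon_true = ln(1 + epsilon_eng)
epsilon_true = ln(1 + 0.165) = 0.152721
sigma_true * epsilon_true = 737.445 * 0.152721 = 112.6 MPa


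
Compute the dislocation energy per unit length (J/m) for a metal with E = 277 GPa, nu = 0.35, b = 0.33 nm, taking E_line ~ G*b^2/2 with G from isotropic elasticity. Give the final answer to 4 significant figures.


Step 1: G = E / (2*(1+nu))
G = 277 / (2*(1+0.35)) = 102.593 GPa = 1.02593e+11 Pa
Step 2: E_line = G*b^2/2
b = 0.33 nm = 3.3e-10 m
E_line = 0.5 * 1.02593e+11 * (3.3e-10)^2 = 5.586e-09 J/m


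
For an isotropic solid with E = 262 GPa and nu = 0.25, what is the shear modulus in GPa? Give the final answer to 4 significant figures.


G = E / (2*(1+nu))
G = 262 / (2*(1+0.25))
G = 104.8 GPa


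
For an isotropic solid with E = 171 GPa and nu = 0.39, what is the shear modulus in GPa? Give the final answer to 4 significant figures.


G = E / (2*(1+nu))
G = 171 / (2*(1+0.39))
G = 61.51 GPa


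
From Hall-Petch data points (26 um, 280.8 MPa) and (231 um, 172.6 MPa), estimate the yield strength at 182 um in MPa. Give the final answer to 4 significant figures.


sigma_y = sigma0 + k / sqrt(d)
1/sqrt(d1) = 1/sqrt(2.6e-05) = 196.116;  1/sqrt(d2) = 65.7952
k = (sigma1 - sigma2) / (1/sqrt(d1) - 1/sqrt(d2)) = (280.8 - 172.6) / (196.116 - 65.7952) = 0.830258 MPa*m^0.5
sigma0 = sigma1 - k/sqrt(d1) = 280.8 - 0.830258*196.116 = 117.973 MPa
sigma_y(d3) = 117.973 + 0.830258 / sqrt(1.82e-04) = 179.5 MPa


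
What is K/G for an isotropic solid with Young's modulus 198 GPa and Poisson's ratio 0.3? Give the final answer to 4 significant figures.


G = E / (2*(1+nu))
G = 198 / (2*(1+0.3)) = 76.1538 GPa
K = E / (3*(1-2*nu))
K = 198 / (3*(1-2*0.3)) = 165 GPa
K/G = 165 / 76.1538 = 2.167


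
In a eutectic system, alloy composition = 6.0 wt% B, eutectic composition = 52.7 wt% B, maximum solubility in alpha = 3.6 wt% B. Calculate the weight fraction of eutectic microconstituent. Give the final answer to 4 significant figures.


f_primary = (C_e - C0) / (C_e - C_alpha_max)
f_primary = (52.7 - 6.0) / (52.7 - 3.6)
f_primary = 0.95112
f_eutectic = 1 - 0.95112 = 0.04888


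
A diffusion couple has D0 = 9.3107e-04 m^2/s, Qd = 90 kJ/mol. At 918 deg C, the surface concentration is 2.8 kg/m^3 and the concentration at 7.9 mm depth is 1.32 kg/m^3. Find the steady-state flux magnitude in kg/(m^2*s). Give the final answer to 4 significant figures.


Step 1: D = D0 * exp(-Qd/(R*T))
T = 918 + 273.15 = 1191.15 K
D = 9.3107e-04 * exp(-90e3 / (8.314 * 1191.15)) = 1.05229e-07 m^2/s
Step 2: J = D * (C1 - C2) / dx
J = 1.05229e-07 * (2.8 - 1.32) / 7.9e-03
J = 1.971e-05 kg/(m^2*s)


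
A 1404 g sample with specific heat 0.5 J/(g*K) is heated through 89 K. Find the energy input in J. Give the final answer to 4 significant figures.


Q = m * cp * dT
Q = 1404 * 0.5 * 89
Q = 62480 J


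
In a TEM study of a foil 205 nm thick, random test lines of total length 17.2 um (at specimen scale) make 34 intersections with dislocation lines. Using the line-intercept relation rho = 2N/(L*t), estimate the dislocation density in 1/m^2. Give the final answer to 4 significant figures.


rho = 2N / (L * t)
L = 17.2 um = 1.72e-05 m, t = 205 nm = 2.05e-07 m
rho = 2 * 34 / (1.72e-05 * 2.05e-07)
rho = 1.929e+13 1/m^2


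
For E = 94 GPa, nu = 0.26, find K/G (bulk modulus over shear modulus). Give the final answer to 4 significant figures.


G = E / (2*(1+nu))
G = 94 / (2*(1+0.26)) = 37.3016 GPa
K = E / (3*(1-2*nu))
K = 94 / (3*(1-2*0.26)) = 65.2778 GPa
K/G = 65.2778 / 37.3016 = 1.75


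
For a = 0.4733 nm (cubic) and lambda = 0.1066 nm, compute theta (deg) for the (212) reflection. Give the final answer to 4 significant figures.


d = a / sqrt(h^2+k^2+l^2)
d = 0.4733 / sqrt(9) = 0.157767 nm
lambda = 2*d*sin(theta)  =>  sin(theta) = lambda / (2*d)
sin(theta) = 0.1066 / (2 * 0.157767) = 0.337841
theta = 19.75 deg


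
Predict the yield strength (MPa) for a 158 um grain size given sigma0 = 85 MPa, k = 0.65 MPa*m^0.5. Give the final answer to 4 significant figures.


sigma_y = sigma0 + k / sqrt(d)
d = 158 um = 1.58e-04 m
sigma_y = 85 + 0.65 / sqrt(1.58e-04)
sigma_y = 136.7 MPa


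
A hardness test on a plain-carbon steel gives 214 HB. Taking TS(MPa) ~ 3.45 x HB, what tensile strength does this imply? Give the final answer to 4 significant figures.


TS (MPa) = 3.45 * HB
TS = 3.45 * 214
TS = 738.3 MPa


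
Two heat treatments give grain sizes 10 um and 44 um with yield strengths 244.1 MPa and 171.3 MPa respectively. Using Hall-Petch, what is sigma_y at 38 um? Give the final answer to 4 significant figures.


sigma_y = sigma0 + k / sqrt(d)
1/sqrt(d1) = 1/sqrt(1e-05) = 316.228;  1/sqrt(d2) = 150.756
k = (sigma1 - sigma2) / (1/sqrt(d1) - 1/sqrt(d2)) = (244.1 - 171.3) / (316.228 - 150.756) = 0.439953 MPa*m^0.5
sigma0 = sigma1 - k/sqrt(d1) = 244.1 - 0.439953*316.228 = 104.975 MPa
sigma_y(d3) = 104.975 + 0.439953 / sqrt(3.8e-05) = 176.3 MPa


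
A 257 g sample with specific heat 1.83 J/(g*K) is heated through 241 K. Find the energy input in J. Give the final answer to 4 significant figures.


Q = m * cp * dT
Q = 257 * 1.83 * 241
Q = 113300 J


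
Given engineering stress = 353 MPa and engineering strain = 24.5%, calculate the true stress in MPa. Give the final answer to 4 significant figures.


sigma_true = sigma_eng * (1 + epsilon_eng)
sigma_true = 353 * (1 + 0.245)
sigma_true = 439.5 MPa


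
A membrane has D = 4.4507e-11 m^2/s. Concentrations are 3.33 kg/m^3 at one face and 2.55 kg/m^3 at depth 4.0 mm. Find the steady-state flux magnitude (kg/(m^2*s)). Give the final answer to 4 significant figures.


J = -D * (dC/dx) = D * (C1 - C2) / dx
J = 4.4507e-11 * (3.33 - 2.55) / 4e-03
J = 8.679e-09 kg/(m^2*s)


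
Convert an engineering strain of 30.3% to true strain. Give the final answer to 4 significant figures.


epsilon_true = ln(1 + epsilon_eng)
epsilon_true = ln(1 + 0.303)
epsilon_true = 0.2647


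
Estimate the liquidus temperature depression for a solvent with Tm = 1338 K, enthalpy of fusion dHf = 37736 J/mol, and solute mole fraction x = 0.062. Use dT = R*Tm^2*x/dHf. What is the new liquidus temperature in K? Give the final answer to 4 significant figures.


dT = R*Tm^2*x / dHf
dT = 8.314 * 1338^2 * 0.062 / 37736
dT = 24.4545 K
T_new = 1338 - 24.4545 = 1314 K


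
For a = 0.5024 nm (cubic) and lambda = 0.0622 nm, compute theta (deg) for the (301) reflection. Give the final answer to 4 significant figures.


d = a / sqrt(h^2+k^2+l^2)
d = 0.5024 / sqrt(10) = 0.158873 nm
lambda = 2*d*sin(theta)  =>  sin(theta) = lambda / (2*d)
sin(theta) = 0.0622 / (2 * 0.158873) = 0.195754
theta = 11.29 deg


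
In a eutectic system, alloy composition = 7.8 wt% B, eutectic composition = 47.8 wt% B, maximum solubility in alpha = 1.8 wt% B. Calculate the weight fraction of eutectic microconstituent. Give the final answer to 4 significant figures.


f_primary = (C_e - C0) / (C_e - C_alpha_max)
f_primary = (47.8 - 7.8) / (47.8 - 1.8)
f_primary = 0.869565
f_eutectic = 1 - 0.869565 = 0.1304


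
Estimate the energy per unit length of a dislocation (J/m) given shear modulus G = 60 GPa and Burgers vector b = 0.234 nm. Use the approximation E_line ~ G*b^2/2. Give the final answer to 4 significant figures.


E = G*b^2/2
b = 0.234 nm = 2.34e-10 m
G = 60 GPa = 6e+10 Pa
E = 0.5 * 6e+10 * (2.34e-10)^2
E = 1.643e-09 J/m


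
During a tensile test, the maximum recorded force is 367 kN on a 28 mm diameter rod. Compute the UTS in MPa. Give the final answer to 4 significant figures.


A0 = pi*(d/2)^2 = pi*(28/2)^2 = 615.752 mm^2
UTS = F_max / A0 = 367*1000 / 615.752
UTS = 596 MPa


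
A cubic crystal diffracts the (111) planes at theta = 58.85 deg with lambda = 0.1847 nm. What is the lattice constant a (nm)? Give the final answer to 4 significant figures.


d = lambda / (2*sin(theta))
d = 0.1847 / (2*sin(58.85 deg))
d = 0.107909 nm
a = d * sqrt(h^2+k^2+l^2) = 0.107909 * sqrt(3)
a = 0.1869 nm


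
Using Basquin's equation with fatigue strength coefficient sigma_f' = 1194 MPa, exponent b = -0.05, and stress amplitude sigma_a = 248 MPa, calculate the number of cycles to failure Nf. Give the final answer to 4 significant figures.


sigma_a = sigma_f' * (2*Nf)^b
2*Nf = (sigma_a / sigma_f')^(1/b)
2*Nf = (248 / 1194)^(1/-0.05)
2*Nf = 4.47768e+13
Nf = 2.239e+13 cycles


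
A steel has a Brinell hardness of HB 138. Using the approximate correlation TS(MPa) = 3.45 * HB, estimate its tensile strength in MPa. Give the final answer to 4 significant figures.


TS (MPa) = 3.45 * HB
TS = 3.45 * 138
TS = 476.1 MPa


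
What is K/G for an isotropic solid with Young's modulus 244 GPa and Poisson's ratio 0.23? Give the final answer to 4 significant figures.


G = E / (2*(1+nu))
G = 244 / (2*(1+0.23)) = 99.187 GPa
K = E / (3*(1-2*nu))
K = 244 / (3*(1-2*0.23)) = 150.617 GPa
K/G = 150.617 / 99.187 = 1.519


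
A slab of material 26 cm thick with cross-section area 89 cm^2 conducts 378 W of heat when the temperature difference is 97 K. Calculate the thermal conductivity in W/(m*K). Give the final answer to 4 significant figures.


k = Q*L / (A*dT)
L = 0.26 m, A = 8.9e-03 m^2
k = 378 * 0.26 / (8.9e-03 * 97)
k = 113.8 W/(m*K)


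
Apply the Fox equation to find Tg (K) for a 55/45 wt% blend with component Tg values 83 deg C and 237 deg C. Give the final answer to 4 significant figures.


1/Tg = w1/Tg1 + w2/Tg2 (in Kelvin)
Tg1 = 356.15 K, Tg2 = 510.15 K
1/Tg = 0.55/356.15 + 0.45/510.15
Tg = 412.1 K


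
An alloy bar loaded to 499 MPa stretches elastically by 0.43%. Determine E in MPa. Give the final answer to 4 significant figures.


E = sigma / epsilon
epsilon = 0.43% = 4.3e-03
E = 499 / 4.3e-03
E = 116000 MPa


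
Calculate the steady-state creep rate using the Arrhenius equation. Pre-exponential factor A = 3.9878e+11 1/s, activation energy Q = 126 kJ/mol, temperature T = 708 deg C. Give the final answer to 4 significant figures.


rate = A * exp(-Q / (R*T))
T = 708 + 273.15 = 981.15 K
rate = 3.9878e+11 * exp(-126e3 / (8.314 * 981.15))
rate = 78070 1/s


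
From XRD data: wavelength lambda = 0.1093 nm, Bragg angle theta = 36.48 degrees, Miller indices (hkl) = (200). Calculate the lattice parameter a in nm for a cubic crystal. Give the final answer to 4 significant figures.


d = lambda / (2*sin(theta))
d = 0.1093 / (2*sin(36.48 deg))
d = 0.0919195 nm
a = d * sqrt(h^2+k^2+l^2) = 0.0919195 * sqrt(4)
a = 0.1838 nm


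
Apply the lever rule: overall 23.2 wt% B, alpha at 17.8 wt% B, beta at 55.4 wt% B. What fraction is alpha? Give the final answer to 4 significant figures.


f_alpha = (C_beta - C0) / (C_beta - C_alpha)
f_alpha = (55.4 - 23.2) / (55.4 - 17.8)
f_alpha = 0.8564


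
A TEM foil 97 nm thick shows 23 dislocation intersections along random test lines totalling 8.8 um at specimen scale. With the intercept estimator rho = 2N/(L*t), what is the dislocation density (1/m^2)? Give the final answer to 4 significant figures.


rho = 2N / (L * t)
L = 8.8 um = 8.8e-06 m, t = 97 nm = 9.7e-08 m
rho = 2 * 23 / (8.8e-06 * 9.7e-08)
rho = 5.389e+13 1/m^2


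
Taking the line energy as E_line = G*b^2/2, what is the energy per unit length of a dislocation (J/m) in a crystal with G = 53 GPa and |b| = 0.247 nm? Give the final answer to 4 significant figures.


E = G*b^2/2
b = 0.247 nm = 2.47e-10 m
G = 53 GPa = 5.3e+10 Pa
E = 0.5 * 5.3e+10 * (2.47e-10)^2
E = 1.617e-09 J/m


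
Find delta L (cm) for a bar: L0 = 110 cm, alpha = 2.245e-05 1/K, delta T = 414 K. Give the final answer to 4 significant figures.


dL = L0 * alpha * dT
dL = 110 * 2.245e-05 * 414
dL = 1.022 cm


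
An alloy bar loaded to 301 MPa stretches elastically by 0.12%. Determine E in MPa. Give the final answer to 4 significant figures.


E = sigma / epsilon
epsilon = 0.12% = 1.2e-03
E = 301 / 1.2e-03
E = 250800 MPa


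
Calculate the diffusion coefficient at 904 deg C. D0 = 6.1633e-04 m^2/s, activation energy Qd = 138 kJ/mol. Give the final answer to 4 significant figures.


D = D0 * exp(-Qd / (R*T))
T = 1177.15 K
D = 6.1633e-04 * exp(-138e3 / (8.314 * 1177.15))
D = 4.635e-10 m^2/s


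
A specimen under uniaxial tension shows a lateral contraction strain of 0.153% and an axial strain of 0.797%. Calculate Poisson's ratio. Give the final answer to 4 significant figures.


nu = -epsilon_lat / epsilon_axial
Lateral strain is contraction (negative), so using magnitudes:
nu = 0.153 / 0.797
nu = 0.192


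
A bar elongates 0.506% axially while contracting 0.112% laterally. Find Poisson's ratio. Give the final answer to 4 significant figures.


nu = -epsilon_lat / epsilon_axial
Lateral strain is contraction (negative), so using magnitudes:
nu = 0.112 / 0.506
nu = 0.2213


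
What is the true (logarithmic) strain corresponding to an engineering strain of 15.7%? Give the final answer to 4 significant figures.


epsilon_true = ln(1 + epsilon_eng)
epsilon_true = ln(1 + 0.157)
epsilon_true = 0.1458


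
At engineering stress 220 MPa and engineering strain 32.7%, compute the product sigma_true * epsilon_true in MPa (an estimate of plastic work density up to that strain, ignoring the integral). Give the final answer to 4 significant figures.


sigma_true = sigma_eng * (1 + epsilon_eng)
sigma_true = 220 * (1 + 0.327) = 291.94 MPa
epsilon_true = ln(1 + epsilon_eng)
epsilon_true = ln(1 + 0.327) = 0.282921
sigma_true * epsilon_true = 291.94 * 0.282921 = 82.6 MPa


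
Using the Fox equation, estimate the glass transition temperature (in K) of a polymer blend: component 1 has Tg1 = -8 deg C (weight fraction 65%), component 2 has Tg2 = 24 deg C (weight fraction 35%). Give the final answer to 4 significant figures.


1/Tg = w1/Tg1 + w2/Tg2 (in Kelvin)
Tg1 = 265.15 K, Tg2 = 297.15 K
1/Tg = 0.65/265.15 + 0.35/297.15
Tg = 275.5 K


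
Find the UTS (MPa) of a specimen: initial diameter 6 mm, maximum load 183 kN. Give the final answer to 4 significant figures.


A0 = pi*(d/2)^2 = pi*(6/2)^2 = 28.2743 mm^2
UTS = F_max / A0 = 183*1000 / 28.2743
UTS = 6472 MPa


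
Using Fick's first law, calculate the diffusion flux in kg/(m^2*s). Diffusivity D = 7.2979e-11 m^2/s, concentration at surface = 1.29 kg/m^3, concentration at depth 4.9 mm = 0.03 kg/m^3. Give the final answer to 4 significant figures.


J = -D * (dC/dx) = D * (C1 - C2) / dx
J = 7.2979e-11 * (1.29 - 0.03) / 4.9e-03
J = 1.877e-08 kg/(m^2*s)


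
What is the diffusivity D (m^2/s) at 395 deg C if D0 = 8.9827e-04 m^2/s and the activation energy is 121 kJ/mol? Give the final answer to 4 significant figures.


D = D0 * exp(-Qd / (R*T))
T = 668.15 K
D = 8.9827e-04 * exp(-121e3 / (8.314 * 668.15))
D = 3.115e-13 m^2/s


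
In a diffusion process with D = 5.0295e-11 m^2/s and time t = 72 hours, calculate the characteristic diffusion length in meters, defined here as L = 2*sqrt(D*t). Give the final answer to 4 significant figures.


t = 72 hr = 259200 s
Diffusion length = 2*sqrt(D*t)
= 2*sqrt(5.0295e-11 * 259200)
= 7.221e-03 m


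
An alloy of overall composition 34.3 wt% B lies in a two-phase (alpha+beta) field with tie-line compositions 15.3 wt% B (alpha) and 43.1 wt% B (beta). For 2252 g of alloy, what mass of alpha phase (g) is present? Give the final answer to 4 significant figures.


f_alpha = (C_beta - C0) / (C_beta - C_alpha)
f_alpha = (43.1 - 34.3) / (43.1 - 15.3) = 0.316547
m_alpha = f_alpha * m_total = 0.316547 * 2252 = 712.9 g


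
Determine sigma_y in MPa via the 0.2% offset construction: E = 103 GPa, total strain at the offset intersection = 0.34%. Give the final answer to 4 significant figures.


Offset strain = 0.002
Elastic strain at yield = total_strain - offset = 3.4e-03 - 0.002 = 1.4e-03
sigma_y = E * elastic_strain = 103000 * 1.4e-03
sigma_y = 144.2 MPa
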